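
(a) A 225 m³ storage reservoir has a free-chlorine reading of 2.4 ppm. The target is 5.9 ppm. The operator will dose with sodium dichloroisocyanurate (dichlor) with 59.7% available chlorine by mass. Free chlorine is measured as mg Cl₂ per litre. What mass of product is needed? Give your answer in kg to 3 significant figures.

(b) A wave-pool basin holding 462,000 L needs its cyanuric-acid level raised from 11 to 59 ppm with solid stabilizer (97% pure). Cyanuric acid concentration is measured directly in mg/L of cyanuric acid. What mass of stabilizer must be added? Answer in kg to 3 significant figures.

(a) Volume: 225 m³ = 225,000 L.
(a) Chlorine deficit: 5.9 − 2.4 = 3.5 ppm = 3.5 mg/L as Cl₂.
(a) Cl₂ equivalent needed: 3.5 mg/L × 225,000 L = 787,500 mg = 787.5 g.
(a) Product at 59.7% available chlorine: 787.5 / 0.597 = 1319 g.

(b) CYA to add: (59 − 11) = 48 mg/L × 462,000 L = 22,180 g cyanuric acid.
(b) At 97% purity: 22,180 / 0.97 = 22,860 g product.

(a) 1.32 kg; (b) 22.9 kg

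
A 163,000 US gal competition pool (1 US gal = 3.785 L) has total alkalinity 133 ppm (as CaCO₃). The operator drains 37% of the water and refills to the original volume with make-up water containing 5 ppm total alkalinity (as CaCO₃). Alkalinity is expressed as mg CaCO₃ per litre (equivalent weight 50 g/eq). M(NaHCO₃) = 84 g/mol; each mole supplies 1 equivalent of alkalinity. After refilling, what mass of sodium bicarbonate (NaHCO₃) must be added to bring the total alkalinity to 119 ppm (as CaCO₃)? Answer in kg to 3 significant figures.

Volume: 163,000 US gal × 3.785 L/gal = 616,955 L.
After draining 37% and refilling: 133 × 0.63 + 5 × 0.37 = 85.64 ppm.
Deficit to target: 119 − 85.64 = 33.36 mg/L.
As CaCO₃: 33.36 mg/L × 616,955 L = 20,580 g; ÷ 50 g/eq ÷ 1 = 411.6 mol NaHCO₃.
Mass: 411.6 × 84 = 34,580 g.

34.6 kg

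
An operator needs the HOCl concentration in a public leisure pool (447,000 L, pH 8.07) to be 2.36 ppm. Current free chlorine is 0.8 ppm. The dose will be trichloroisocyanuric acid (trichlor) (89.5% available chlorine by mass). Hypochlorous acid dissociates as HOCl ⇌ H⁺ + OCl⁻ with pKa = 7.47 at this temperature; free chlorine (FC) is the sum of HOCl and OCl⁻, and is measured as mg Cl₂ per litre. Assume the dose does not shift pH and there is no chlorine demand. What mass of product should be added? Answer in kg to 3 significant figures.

5.47 kg

[OCl⁻]/[HOCl] = 10^(pH − pKa) = 10^(8.07 − 7.47) = 3.981; fraction as HOCl = 1/(1 + 3.981) = 0.2008.
Free chlorine required for 2.36 ppm HOCl: 2.36 / 0.2008 = 11.76 ppm.
FC to add: 11.76 − 0.8 = 10.96 mg/L as Cl₂.
Cl₂ equivalent: 10.96 mg/L × 447,000 L = 4897 g.
Product at 89.5% available Cl: 4897 / 0.895 = 5472 g.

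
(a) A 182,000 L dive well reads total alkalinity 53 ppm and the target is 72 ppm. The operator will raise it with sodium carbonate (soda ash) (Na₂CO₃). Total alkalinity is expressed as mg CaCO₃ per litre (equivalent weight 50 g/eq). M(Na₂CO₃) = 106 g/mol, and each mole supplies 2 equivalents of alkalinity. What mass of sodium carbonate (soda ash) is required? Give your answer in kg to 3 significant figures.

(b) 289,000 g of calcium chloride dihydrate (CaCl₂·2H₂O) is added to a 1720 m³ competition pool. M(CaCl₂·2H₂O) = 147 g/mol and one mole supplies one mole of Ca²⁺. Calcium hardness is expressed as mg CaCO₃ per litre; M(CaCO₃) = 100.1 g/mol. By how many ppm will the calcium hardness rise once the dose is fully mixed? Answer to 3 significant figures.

(a) Alkalinity to add: (72 − 53) = 19 mg/L as CaCO₃ × 182,000 L = 3458 g as CaCO₃.
(a) Equivalents: 3458 g ÷ 50 g/eq = 69.16 eq.
(a) Each mole of Na₂CO₃ supplies 2 eq, so 69.16 / 2 = 34.58 mol.
(a) Mass: 34.58 mol × 106 g/mol = 3665 g.

(b) Volume: 1720 m³ = 1,720,000 L.
(b) Moles of Ca²⁺: 289,000 g ÷ 147 g/mol = 1966 mol.
(b) As CaCO₃: 1966 mol × 100.1 g/mol = 196,800 g.
(b) Rise: 196,800 g / 1,720,000 L × 1000 = 114.4 mg/L.

(a) 3.67 kg; (b) 114 ppm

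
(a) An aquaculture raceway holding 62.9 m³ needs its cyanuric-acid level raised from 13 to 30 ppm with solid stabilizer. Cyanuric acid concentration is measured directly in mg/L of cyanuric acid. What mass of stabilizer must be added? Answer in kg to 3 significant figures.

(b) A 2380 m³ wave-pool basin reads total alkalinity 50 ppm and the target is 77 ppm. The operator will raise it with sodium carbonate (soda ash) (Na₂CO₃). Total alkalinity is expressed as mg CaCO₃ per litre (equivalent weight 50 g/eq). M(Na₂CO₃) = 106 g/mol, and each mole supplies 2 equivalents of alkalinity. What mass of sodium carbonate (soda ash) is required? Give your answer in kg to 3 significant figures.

(a) Volume: 62.9 m³ = 62,900 L.
(a) CYA to add: (30 − 13) = 17 mg/L × 62,900 L = 1069 g cyanuric acid.

(b) Volume: 2380 m³ = 2,380,000 L.
(b) Alkalinity to add: (77 − 50) = 27 mg/L as CaCO₃ × 2,380,000 L = 64,260 g as CaCO₃.
(b) Equivalents: 64,260 g ÷ 50 g/eq = 1285 eq.
(b) Each mole of Na₂CO₃ supplies 2 eq, so 1285 / 2 = 642.6 mol.
(b) Mass: 642.6 mol × 106 g/mol = 68,120 g.

(a) 1.07 kg; (b) 68.1 kg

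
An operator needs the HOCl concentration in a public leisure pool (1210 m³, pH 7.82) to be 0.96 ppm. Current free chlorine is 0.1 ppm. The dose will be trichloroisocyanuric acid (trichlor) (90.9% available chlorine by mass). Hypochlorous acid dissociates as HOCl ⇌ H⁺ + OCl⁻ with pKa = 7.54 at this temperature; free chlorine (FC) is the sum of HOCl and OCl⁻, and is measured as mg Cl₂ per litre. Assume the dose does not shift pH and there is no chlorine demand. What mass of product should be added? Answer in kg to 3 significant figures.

3.58 kg

Volume: 1210 m³ = 1,210,000 L.
[OCl⁻]/[HOCl] = 10^(pH − pKa) = 10^(7.82 − 7.54) = 1.905; fraction as HOCl = 1/(1 + 1.905) = 0.3442.
Free chlorine required for 0.96 ppm HOCl: 0.96 / 0.3442 = 2.789 ppm.
FC to add: 2.789 − 0.1 = 2.689 mg/L as Cl₂.
Cl₂ equivalent: 2.689 mg/L × 1,210,000 L = 3254 g.
Product at 90.9% available Cl: 3254 / 0.909 = 3580 g.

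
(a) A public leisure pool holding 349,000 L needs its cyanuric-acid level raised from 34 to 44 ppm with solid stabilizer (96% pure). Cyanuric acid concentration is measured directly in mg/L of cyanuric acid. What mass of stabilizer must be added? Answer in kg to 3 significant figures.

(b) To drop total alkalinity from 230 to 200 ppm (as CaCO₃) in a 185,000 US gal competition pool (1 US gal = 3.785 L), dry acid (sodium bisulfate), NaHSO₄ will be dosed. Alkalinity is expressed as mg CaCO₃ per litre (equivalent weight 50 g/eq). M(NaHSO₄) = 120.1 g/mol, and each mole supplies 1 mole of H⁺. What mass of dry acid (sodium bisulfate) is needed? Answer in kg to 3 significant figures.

(a) 3.64 kg; (b) 50.5 kg

(a) CYA to add: (44 − 34) = 10 mg/L × 349,000 L = 3490 g cyanuric acid.
(a) At 96% purity: 3490 / 0.96 = 3635 g product.

(b) Volume: 185,000 US gal × 3.785 L/gal = 700,225 L.
(b) Alkalinity to neutralize: (230 − 200) = 30 mg/L as CaCO₃ × 700,225 L = 21,010 g as CaCO₃.
(b) Equivalents of H⁺ required: 21,010 ÷ 50 g/eq = 420.1 eq = 420.1 mol NaHSO₄.
(b) Mass of NaHSO₄: 420.1 × 120.1 = 50,460 g.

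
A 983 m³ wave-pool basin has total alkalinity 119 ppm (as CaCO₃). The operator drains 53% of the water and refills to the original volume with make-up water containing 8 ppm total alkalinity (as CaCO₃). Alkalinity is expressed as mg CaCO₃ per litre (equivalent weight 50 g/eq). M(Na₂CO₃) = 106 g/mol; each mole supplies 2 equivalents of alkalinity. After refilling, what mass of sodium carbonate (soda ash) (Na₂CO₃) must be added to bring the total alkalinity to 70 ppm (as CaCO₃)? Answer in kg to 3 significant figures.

10.2 kg

Volume: 983 m³ = 983,000 L.
After draining 53% and refilling: 119 × 0.47 + 8 × 0.53 = 60.17 ppm.
Deficit to target: 70 − 60.17 = 9.83 mg/L.
As CaCO₃: 9.83 mg/L × 983,000 L = 9663 g; ÷ 50 g/eq ÷ 2 = 96.63 mol Na₂CO₃.
Mass: 96.63 × 106 = 10,240 g.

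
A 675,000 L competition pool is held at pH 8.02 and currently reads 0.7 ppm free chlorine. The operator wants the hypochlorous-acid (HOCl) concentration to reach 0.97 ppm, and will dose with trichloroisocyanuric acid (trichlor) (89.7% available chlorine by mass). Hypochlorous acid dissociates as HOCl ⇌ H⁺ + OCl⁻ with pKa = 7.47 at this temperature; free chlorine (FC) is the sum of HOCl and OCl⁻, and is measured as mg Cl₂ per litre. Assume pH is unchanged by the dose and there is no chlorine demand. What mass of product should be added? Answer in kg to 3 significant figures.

[OCl⁻]/[HOCl] = 10^(pH − pKa) = 10^(8.02 − 7.47) = 3.548; fraction as HOCl = 1/(1 + 3.548) = 0.2199.
Free chlorine required for 0.97 ppm HOCl: 0.97 / 0.2199 = 4.412 ppm.
FC to add: 4.412 − 0.7 = 3.712 mg/L as Cl₂.
Cl₂ equivalent: 3.712 mg/L × 675,000 L = 2505 g.
Product at 89.7% available Cl: 2505 / 0.897 = 2793 g.

2.79 kg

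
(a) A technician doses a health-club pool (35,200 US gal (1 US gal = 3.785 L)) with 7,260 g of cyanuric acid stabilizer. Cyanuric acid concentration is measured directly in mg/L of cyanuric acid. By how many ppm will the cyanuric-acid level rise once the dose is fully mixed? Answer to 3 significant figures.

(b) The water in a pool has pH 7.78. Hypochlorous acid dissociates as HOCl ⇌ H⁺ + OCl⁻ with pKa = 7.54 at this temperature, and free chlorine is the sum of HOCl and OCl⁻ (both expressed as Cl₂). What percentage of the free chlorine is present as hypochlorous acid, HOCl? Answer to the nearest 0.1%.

(a) 54.5 ppm; (b) 36.5%

(a) Volume: 35,200 US gal × 3.785 L/gal = 133,232 L.
(a) Rise: 7,260 g / 133,232 L × 1000 = 54.49 mg/L.

(b) [OCl⁻]/[HOCl] = 10^(pH − pKa) = 10^(7.78 − 7.54) = 10^0.24 = 1.738.
(b) Fraction as HOCl = 1 / (1 + 1.738) = 0.3653.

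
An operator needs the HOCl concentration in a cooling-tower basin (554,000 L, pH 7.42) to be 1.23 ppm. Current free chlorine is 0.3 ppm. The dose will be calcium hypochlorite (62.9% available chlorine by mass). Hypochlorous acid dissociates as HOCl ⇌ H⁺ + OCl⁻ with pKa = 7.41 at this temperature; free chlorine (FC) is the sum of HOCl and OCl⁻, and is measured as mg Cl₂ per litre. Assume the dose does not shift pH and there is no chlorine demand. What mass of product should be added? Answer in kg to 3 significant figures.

1.93 kg

[OCl⁻]/[HOCl] = 10^(pH − pKa) = 10^(7.42 − 7.41) = 1.023; fraction as HOCl = 1/(1 + 1.023) = 0.4942.
Free chlorine required for 1.23 ppm HOCl: 1.23 / 0.4942 = 2.489 ppm.
FC to add: 2.489 − 0.3 = 2.189 mg/L as Cl₂.
Cl₂ equivalent: 2.189 mg/L × 554,000 L = 1213 g.
Product at 62.9% available Cl: 1213 / 0.629 = 1928 g.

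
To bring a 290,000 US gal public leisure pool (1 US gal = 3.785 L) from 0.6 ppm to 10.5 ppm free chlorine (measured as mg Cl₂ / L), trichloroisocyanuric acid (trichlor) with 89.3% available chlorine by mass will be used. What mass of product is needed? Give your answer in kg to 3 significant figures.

12.2 kg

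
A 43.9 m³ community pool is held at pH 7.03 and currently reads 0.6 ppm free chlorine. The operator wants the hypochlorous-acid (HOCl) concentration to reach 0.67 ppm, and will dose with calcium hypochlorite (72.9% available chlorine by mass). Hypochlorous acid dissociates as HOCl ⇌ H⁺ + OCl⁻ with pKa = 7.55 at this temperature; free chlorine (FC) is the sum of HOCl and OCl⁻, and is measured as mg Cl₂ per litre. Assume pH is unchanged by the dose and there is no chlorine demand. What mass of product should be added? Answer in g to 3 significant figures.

16.4 g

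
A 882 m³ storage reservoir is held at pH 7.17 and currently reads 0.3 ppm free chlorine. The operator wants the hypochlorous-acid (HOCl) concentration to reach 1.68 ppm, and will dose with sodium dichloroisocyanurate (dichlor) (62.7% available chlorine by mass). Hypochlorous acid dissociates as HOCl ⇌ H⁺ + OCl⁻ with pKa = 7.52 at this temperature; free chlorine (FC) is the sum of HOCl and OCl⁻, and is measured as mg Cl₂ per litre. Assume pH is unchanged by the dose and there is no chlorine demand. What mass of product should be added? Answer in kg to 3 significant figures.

3.00 kg

Volume: 882 m³ = 882,000 L.
[OCl⁻]/[HOCl] = 10^(pH − pKa) = 10^(7.17 − 7.52) = 0.4467; fraction as HOCl = 1/(1 + 0.4467) = 0.6912.
Free chlorine required for 1.68 ppm HOCl: 1.68 / 0.6912 = 2.43 ppm.
FC to add: 2.43 − 0.3 = 2.13 mg/L as Cl₂.
Cl₂ equivalent: 2.13 mg/L × 882,000 L = 1879 g.
Product at 62.7% available Cl: 1879 / 0.627 = 2997 g.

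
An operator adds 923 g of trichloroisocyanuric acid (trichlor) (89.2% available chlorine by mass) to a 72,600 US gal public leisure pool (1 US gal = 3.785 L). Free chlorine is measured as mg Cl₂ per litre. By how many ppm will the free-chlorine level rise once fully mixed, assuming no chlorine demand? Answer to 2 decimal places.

3.00 ppm

Volume: 72,600 US gal × 3.785 L/gal = 274,791 L.
Available chlorine delivered: 923 g × 0.892 = 823.3 g as Cl₂.
Concentration rise: 823.3 g / 274,791 L = 2.996 mg/L = 3.00 ppm.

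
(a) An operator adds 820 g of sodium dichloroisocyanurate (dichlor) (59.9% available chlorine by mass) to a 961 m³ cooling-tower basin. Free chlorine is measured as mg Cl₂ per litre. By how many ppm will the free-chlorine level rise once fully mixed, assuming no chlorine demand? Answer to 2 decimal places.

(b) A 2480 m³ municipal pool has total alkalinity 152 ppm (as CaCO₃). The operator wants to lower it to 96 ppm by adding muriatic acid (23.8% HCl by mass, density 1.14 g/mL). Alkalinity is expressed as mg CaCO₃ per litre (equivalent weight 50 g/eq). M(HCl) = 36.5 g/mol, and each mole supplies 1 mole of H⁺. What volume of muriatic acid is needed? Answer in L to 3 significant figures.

(a) Volume: 961 m³ = 961,000 L.
(a) Available chlorine delivered: 820 g × 0.599 = 491.2 g as Cl₂.
(a) Concentration rise: 491.2 g / 961,000 L = 0.5111 mg/L = 0.51 ppm.

(b) Volume: 2480 m³ = 2,480,000 L.
(b) Alkalinity to neutralize: (152 − 96) = 56 mg/L as CaCO₃ × 2,480,000 L = 138,900 g as CaCO₃.
(b) Equivalents of H⁺ required: 138,900 ÷ 50 g/eq = 2778 eq = 2778 mol HCl.
(b) Mass of HCl: 2778 × 36.5 = 101,400 g.
(b) Mass of 23.8% solution: 101,400 / 0.238 = 426,000 g.
(b) Volume: 426,000 g ÷ 1.14 g/mL = 373,700 mL.

(a) 0.51 ppm; (b) 374 L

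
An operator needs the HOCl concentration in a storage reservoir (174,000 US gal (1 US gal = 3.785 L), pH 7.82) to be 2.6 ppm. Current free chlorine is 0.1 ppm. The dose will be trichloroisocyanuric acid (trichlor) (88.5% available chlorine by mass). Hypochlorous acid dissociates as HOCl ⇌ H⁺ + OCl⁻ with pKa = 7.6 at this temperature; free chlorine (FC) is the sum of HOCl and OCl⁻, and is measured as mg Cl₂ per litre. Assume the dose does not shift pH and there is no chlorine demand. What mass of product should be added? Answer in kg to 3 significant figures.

Volume: 174,000 US gal × 3.785 L/gal = 658,590 L.
[OCl⁻]/[HOCl] = 10^(pH − pKa) = 10^(7.82 − 7.6) = 1.66; fraction as HOCl = 1/(1 + 1.66) = 0.376.
Free chlorine required for 2.6 ppm HOCl: 2.6 / 0.376 = 6.915 ppm.
FC to add: 6.915 − 0.1 = 6.815 mg/L as Cl₂.
Cl₂ equivalent: 6.815 mg/L × 658,590 L = 4488 g.
Product at 88.5% available Cl: 4488 / 0.885 = 5071 g.

5.07 kg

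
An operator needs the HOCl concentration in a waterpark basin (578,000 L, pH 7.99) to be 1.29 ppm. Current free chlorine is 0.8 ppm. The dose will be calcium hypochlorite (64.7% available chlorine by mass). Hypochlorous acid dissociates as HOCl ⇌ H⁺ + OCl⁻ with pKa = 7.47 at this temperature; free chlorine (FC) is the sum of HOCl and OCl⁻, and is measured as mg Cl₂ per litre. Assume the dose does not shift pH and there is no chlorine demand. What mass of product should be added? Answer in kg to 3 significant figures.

[OCl⁻]/[HOCl] = 10^(pH − pKa) = 10^(7.99 − 7.47) = 3.311; fraction as HOCl = 1/(1 + 3.311) = 0.2319.
Free chlorine required for 1.29 ppm HOCl: 1.29 / 0.2319 = 5.562 ppm.
FC to add: 5.562 − 0.8 = 4.762 mg/L as Cl₂.
Cl₂ equivalent: 4.762 mg/L × 578,000 L = 2752 g.
Product at 64.7% available Cl: 2752 / 0.647 = 4254 g.

4.25 kg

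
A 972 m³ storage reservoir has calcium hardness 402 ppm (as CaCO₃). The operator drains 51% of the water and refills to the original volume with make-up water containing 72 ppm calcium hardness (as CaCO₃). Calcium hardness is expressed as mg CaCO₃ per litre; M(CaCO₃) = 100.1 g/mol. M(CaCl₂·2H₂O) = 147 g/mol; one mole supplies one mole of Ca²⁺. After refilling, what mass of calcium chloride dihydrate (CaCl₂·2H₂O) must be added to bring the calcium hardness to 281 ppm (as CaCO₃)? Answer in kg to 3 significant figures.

Volume: 972 m³ = 972,000 L.
After draining 51% and refilling: 402 × 0.49 + 72 × 0.51 = 233.7 ppm.
Deficit to target: 281 − 233.7 = 47.3 mg/L.
As CaCO₃: 47.3 mg/L × 972,000 L = 45,980 g; ÷ 100.1 = 459.3 mol Ca²⁺.
Mass: 459.3 × 147 = 67,520 g.

67.5 kg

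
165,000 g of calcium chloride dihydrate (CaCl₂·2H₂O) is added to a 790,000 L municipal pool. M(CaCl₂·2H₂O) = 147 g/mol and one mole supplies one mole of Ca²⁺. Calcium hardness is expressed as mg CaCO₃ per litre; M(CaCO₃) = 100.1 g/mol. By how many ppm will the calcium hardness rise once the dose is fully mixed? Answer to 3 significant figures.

142 ppm

Moles of Ca²⁺: 165,000 g ÷ 147 g/mol = 1122 mol.
As CaCO₃: 1122 mol × 100.1 g/mol = 112,400 g.
Rise: 112,400 g / 790,000 L × 1000 = 142.2 mg/L.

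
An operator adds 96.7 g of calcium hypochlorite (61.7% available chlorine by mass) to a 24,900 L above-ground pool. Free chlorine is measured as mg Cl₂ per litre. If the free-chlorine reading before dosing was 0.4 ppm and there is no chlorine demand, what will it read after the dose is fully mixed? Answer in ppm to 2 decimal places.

Available chlorine delivered: 96.7 g × 0.617 = 59.66 g as Cl₂.
Concentration rise: 59.66 g / 24,900 L = 2.396 mg/L = 2.40 ppm.
Final FC: 0.4 + 2.40 = 2.80 ppm.

2.80 ppm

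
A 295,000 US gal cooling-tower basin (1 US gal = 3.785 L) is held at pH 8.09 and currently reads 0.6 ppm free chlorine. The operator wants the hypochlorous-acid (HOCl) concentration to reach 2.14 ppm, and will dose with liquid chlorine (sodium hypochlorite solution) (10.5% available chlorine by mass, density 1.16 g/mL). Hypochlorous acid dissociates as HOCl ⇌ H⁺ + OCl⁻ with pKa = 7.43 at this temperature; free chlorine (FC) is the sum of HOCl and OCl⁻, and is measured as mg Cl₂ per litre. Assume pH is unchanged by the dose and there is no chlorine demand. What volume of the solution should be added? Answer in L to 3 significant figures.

Volume: 295,000 US gal × 3.785 L/gal = 1,116,575 L.
[OCl⁻]/[HOCl] = 10^(pH − pKa) = 10^(8.09 − 7.43) = 4.571; fraction as HOCl = 1/(1 + 4.571) = 0.1795.
Free chlorine required for 2.14 ppm HOCl: 2.14 / 0.1795 = 11.92 ppm.
FC to add: 11.92 − 0.6 = 11.32 mg/L as Cl₂.
Cl₂ equivalent: 11.32 mg/L × 1,116,575 L = 12,640 g.
Product at 10.5% available Cl: 12,640 / 0.105 = 120,400 g.
Volume: 120,400 g ÷ 1.16 g/mL = 103,800 mL.

104 L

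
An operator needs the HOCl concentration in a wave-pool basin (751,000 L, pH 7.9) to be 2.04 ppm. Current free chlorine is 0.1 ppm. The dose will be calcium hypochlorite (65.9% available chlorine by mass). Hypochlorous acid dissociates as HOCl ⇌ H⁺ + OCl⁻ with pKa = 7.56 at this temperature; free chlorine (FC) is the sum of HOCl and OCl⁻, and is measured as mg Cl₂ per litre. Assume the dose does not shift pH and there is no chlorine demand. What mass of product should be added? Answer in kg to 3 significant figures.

[OCl⁻]/[HOCl] = 10^(pH − pKa) = 10^(7.9 − 7.56) = 2.188; fraction as HOCl = 1/(1 + 2.188) = 0.3137.
Free chlorine required for 2.04 ppm HOCl: 2.04 / 0.3137 = 6.503 ppm.
FC to add: 6.503 − 0.1 = 6.403 mg/L as Cl₂.
Cl₂ equivalent: 6.403 mg/L × 751,000 L = 4809 g.
Product at 65.9% available Cl: 4809 / 0.659 = 7297 g.

7.30 kg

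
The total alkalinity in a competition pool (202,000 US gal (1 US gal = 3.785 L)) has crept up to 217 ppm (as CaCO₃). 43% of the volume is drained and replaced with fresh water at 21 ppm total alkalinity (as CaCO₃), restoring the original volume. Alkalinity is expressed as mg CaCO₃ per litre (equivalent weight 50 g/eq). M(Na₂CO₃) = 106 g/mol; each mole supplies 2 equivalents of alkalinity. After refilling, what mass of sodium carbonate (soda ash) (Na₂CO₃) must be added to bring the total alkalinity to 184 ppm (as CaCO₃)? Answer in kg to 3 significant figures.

41.6 kg

Volume: 202,000 US gal × 3.785 L/gal = 764,570 L.
After draining 43% and refilling: 217 × 0.57 + 21 × 0.43 = 132.72 ppm.
Deficit to target: 184 − 132.72 = 51.28 mg/L.
As CaCO₃: 51.28 mg/L × 764,570 L = 39,210 g; ÷ 50 g/eq ÷ 2 = 392.1 mol Na₂CO₃.
Mass: 392.1 × 106 = 41,560 g.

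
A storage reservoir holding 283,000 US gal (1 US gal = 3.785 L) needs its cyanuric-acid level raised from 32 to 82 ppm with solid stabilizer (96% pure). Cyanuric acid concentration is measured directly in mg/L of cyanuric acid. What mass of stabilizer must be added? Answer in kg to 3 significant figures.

55.8 kg

Volume: 283,000 US gal × 3.785 L/gal = 1,071,155 L.
CYA to add: (82 − 32) = 50 mg/L × 1,071,155 L = 53,560 g cyanuric acid.
At 96% purity: 53,560 / 0.96 = 55,790 g product.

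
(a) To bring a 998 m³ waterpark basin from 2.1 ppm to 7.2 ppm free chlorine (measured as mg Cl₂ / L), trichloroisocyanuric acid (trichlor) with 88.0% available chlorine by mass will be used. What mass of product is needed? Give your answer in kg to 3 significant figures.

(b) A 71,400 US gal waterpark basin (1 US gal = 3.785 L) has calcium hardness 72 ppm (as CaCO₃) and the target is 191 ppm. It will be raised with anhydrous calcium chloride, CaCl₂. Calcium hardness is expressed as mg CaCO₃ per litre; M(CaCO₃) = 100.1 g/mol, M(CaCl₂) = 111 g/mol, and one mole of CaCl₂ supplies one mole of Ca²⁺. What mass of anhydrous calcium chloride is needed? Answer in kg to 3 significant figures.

(a) Volume: 998 m³ = 998,000 L.
(a) Chlorine deficit: 7.2 − 2.1 = 5.1 ppm = 5.1 mg/L as Cl₂.
(a) Cl₂ equivalent needed: 5.1 mg/L × 998,000 L = 5,090,000 mg = 5090 g.
(a) Product at 88.0% available chlorine: 5090 / 0.88 = 5784 g.

(b) Volume: 71,400 US gal × 3.785 L/gal = 270,249 L.
(b) Hardness to add: (191 − 72) = 119 mg/L as CaCO₃ × 270,249 L = 32,160 g as CaCO₃.
(b) Moles of Ca²⁺ (1 mol Ca²⁺ ≡ 1 mol CaCO₃): 32,160 / 100.1 g/mol = 321.3 mol.
(b) Mass of CaCl₂: 321.3 × 111 = 35,660 g.

(a) 5.78 kg; (b) 35.7 kg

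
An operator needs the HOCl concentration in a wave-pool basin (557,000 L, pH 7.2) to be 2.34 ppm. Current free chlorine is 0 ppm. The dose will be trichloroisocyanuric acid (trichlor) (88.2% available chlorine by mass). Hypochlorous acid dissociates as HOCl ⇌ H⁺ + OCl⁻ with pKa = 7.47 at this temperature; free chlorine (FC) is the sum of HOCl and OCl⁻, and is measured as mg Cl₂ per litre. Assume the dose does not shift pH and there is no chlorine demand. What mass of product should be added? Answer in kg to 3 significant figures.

[OCl⁻]/[HOCl] = 10^(pH − pKa) = 10^(7.2 − 7.47) = 0.537; fraction as HOCl = 1/(1 + 0.537) = 0.6506.
Free chlorine required for 2.34 ppm HOCl: 2.34 / 0.6506 = 3.597 ppm.
FC to add: 3.597 − 0 = 3.597 mg/L as Cl₂.
Cl₂ equivalent: 3.597 mg/L × 557,000 L = 2003 g.
Product at 88.2% available Cl: 2003 / 0.882 = 2271 g.

2.27 kg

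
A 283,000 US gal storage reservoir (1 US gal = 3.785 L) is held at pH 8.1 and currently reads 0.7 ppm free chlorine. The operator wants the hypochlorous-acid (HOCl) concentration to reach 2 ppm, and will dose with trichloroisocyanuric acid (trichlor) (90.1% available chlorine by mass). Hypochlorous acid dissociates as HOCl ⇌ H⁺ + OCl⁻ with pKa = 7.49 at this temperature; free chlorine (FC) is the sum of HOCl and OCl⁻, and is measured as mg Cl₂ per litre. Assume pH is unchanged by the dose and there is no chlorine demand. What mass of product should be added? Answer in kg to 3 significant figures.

11.2 kg

Volume: 283,000 US gal × 3.785 L/gal = 1,071,155 L.
[OCl⁻]/[HOCl] = 10^(pH − pKa) = 10^(8.1 − 7.49) = 4.074; fraction as HOCl = 1/(1 + 4.074) = 0.1971.
Free chlorine required for 2 ppm HOCl: 2 / 0.1971 = 10.15 ppm.
FC to add: 10.15 − 0.7 = 9.448 mg/L as Cl₂.
Cl₂ equivalent: 9.448 mg/L × 1,071,155 L = 10,120 g.
Product at 90.1% available Cl: 10,120 / 0.901 = 11,230 g.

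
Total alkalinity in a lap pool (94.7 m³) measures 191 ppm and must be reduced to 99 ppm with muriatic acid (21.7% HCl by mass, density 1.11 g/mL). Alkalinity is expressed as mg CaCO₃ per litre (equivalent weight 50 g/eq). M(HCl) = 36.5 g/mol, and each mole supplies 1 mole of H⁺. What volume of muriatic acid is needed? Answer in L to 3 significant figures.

Volume: 94.7 m³ = 94,700 L.
Alkalinity to neutralize: (191 − 99) = 92 mg/L as CaCO₃ × 94,700 L = 8712 g as CaCO₃.
Equivalents of H⁺ required: 8712 ÷ 50 g/eq = 174.2 eq = 174.2 mol HCl.
Mass of HCl: 174.2 × 36.5 = 6360 g.
Mass of 21.7% solution: 6360 / 0.217 = 29,310 g.
Volume: 29,310 g ÷ 1.11 g/mL = 26,400 mL.

26.4 L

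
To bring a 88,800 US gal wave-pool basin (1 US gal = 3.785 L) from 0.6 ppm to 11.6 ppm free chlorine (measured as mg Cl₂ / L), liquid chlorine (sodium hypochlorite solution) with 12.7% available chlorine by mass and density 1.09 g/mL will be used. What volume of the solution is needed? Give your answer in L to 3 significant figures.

26.7 L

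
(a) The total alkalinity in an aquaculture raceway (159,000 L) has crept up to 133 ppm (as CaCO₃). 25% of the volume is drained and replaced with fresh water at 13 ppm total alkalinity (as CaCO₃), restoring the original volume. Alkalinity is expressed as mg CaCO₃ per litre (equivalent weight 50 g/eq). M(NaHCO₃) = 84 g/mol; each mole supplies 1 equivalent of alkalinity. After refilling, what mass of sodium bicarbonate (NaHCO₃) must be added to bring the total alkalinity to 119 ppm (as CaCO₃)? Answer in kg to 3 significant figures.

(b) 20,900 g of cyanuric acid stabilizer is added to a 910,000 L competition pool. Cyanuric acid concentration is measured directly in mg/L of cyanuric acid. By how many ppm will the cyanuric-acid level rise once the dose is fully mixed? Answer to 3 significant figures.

(a) 4.27 kg; (b) 23.0 ppm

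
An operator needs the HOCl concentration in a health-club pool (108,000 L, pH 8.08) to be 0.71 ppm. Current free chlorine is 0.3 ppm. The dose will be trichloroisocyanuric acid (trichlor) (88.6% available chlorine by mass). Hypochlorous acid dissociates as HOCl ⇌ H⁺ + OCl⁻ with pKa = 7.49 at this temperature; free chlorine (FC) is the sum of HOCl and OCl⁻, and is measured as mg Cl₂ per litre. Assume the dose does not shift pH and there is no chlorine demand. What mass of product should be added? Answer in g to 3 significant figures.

387 g

[OCl⁻]/[HOCl] = 10^(pH − pKa) = 10^(8.08 − 7.49) = 3.89; fraction as HOCl = 1/(1 + 3.89) = 0.2045.
Free chlorine required for 0.71 ppm HOCl: 0.71 / 0.2045 = 3.472 ppm.
FC to add: 3.472 − 0.3 = 3.172 mg/L as Cl₂.
Cl₂ equivalent: 3.172 mg/L × 108,000 L = 342.6 g.
Product at 88.6% available Cl: 342.6 / 0.886 = 386.7 g.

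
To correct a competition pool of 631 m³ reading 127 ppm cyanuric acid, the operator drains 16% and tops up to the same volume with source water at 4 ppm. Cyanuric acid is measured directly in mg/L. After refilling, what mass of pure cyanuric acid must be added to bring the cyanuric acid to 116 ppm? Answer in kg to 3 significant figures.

5.48 kg

Volume: 631 m³ = 631,000 L.
After draining 16% and refilling: 127 × 0.84 + 4 × 0.16 = 107.32 ppm.
Deficit to target: 116 − 107.32 = 8.68 mg/L.
Mass: 8.68 mg/L × 631,000 L = 5477 g cyanuric acid.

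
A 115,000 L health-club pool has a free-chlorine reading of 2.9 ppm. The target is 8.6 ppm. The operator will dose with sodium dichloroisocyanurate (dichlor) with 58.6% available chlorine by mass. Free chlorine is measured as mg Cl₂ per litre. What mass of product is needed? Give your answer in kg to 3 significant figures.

Chlorine deficit: 8.6 − 2.9 = 5.7 ppm = 5.7 mg/L as Cl₂.
Cl₂ equivalent needed: 5.7 mg/L × 115,000 L = 655,500 mg = 655.5 g.
Product at 58.6% available chlorine: 655.5 / 0.586 = 1119 g.

1.12 kg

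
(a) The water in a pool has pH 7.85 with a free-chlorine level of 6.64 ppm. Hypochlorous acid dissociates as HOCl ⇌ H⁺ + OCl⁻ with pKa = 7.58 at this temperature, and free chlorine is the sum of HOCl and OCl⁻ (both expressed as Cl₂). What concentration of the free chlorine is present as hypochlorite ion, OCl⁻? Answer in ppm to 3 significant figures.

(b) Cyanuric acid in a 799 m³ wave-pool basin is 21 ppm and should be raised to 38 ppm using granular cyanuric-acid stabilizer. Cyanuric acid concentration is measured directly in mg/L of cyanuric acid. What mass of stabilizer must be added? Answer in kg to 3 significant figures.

(a) 4.32 ppm; (b) 13.6 kg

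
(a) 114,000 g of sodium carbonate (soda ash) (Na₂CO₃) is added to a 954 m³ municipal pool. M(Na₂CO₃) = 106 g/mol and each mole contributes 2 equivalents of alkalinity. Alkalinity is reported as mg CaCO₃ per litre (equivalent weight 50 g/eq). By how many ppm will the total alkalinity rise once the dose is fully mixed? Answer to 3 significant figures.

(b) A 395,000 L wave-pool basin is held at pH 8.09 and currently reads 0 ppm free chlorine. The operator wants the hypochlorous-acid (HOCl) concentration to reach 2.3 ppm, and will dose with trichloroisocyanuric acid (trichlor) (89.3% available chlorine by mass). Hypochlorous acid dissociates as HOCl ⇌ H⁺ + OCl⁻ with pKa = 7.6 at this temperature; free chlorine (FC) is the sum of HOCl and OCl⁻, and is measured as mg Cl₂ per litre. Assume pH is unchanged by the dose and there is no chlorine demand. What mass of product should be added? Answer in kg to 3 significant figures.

(a) 113 ppm; (b) 4.16 kg

(a) Volume: 954 m³ = 954,000 L.
(a) Moles of Na₂CO₃: 114,000 g ÷ 106 g/mol = 1075 mol → 2151 eq of alkalinity.
(a) As CaCO₃: 2151 eq × 50 g/eq = 107,500 g.
(a) Rise: 107,500 g / 954,000 L × 1000 = 112.7 mg/L.

(b) [OCl⁻]/[HOCl] = 10^(pH − pKa) = 10^(8.09 − 7.6) = 3.09; fraction as HOCl = 1/(1 + 3.09) = 0.2445.
(b) Free chlorine required for 2.3 ppm HOCl: 2.3 / 0.2445 = 9.408 ppm.
(b) FC to add: 9.408 − 0 = 9.408 mg/L as Cl₂.
(b) Cl₂ equivalent: 9.408 mg/L × 395,000 L = 3716 g.
(b) Product at 89.3% available Cl: 3716 / 0.893 = 4161 g.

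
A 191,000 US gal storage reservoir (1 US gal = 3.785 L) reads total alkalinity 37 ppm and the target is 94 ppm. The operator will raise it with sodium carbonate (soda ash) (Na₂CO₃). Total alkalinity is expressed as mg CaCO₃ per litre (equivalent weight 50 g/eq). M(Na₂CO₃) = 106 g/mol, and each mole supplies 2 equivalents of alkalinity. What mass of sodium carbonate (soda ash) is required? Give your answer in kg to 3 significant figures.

Volume: 191,000 US gal × 3.785 L/gal = 722,935 L.
Alkalinity to add: (94 − 37) = 57 mg/L as CaCO₃ × 722,935 L = 41,210 g as CaCO₃.
Equivalents: 41,210 g ÷ 50 g/eq = 824.1 eq.
Each mole of Na₂CO₃ supplies 2 eq, so 824.1 / 2 = 412.1 mol.
Mass: 412.1 mol × 106 g/mol = 43,680 g.

43.7 kg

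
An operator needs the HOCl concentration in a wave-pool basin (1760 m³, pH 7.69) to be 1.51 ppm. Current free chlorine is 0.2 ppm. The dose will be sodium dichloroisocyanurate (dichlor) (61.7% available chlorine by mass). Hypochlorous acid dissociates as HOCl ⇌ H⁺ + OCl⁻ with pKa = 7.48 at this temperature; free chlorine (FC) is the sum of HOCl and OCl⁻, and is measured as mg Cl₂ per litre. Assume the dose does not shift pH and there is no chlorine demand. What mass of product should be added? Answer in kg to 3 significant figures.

10.7 kg

Volume: 1760 m³ = 1,760,000 L.
[OCl⁻]/[HOCl] = 10^(pH − pKa) = 10^(7.69 − 7.48) = 1.622; fraction as HOCl = 1/(1 + 1.622) = 0.3814.
Free chlorine required for 1.51 ppm HOCl: 1.51 / 0.3814 = 3.959 ppm.
FC to add: 3.959 − 0.2 = 3.759 mg/L as Cl₂.
Cl₂ equivalent: 3.759 mg/L × 1,760,000 L = 6616 g.
Product at 61.7% available Cl: 6616 / 0.617 = 10,720 g.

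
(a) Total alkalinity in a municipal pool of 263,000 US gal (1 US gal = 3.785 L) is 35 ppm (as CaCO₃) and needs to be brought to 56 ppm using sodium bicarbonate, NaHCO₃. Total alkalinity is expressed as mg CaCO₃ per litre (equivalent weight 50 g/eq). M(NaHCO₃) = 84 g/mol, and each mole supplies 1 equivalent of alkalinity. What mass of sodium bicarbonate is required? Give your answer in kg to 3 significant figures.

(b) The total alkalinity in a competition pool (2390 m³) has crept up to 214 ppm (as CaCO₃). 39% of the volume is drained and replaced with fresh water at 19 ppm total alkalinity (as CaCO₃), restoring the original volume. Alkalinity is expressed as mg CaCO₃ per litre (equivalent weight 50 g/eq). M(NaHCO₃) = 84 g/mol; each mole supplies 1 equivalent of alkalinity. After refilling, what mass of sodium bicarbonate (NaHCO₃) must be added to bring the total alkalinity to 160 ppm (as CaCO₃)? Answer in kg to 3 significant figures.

(a) 35.1 kg; (b) 88.5 kg

(a) Volume: 263,000 US gal × 3.785 L/gal = 995,455 L.
(a) Alkalinity to add: (56 − 35) = 21 mg/L as CaCO₃ × 995,455 L = 20,900 g as CaCO₃.
(a) Equivalents: 20,900 g ÷ 50 g/eq = 418.1 eq.
(a) NaHCO₃ supplies 1 eq per mole → 418.1 mol.
(a) Mass: 418.1 mol × 84 g/mol = 35,120 g.

(b) Volume: 2390 m³ = 2,390,000 L.
(b) After draining 39% and refilling: 214 × 0.61 + 19 × 0.39 = 137.95 ppm.
(b) Deficit to target: 160 − 137.95 = 22.05 mg/L.
(b) As CaCO₃: 22.05 mg/L × 2,390,000 L = 52,700 g; ÷ 50 g/eq ÷ 1 = 1054 mol NaHCO₃.
(b) Mass: 1054 × 84 = 88,540 g.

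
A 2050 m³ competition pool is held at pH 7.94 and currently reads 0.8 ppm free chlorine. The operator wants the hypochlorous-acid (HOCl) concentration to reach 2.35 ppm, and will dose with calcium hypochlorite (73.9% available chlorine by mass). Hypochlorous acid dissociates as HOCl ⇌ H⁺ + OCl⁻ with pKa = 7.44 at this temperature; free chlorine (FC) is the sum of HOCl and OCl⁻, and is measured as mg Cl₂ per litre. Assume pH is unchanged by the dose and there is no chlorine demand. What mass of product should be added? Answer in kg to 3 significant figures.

Volume: 2050 m³ = 2,050,000 L.
[OCl⁻]/[HOCl] = 10^(pH − pKa) = 10^(7.94 − 7.44) = 3.162; fraction as HOCl = 1/(1 + 3.162) = 0.2403.
Free chlorine required for 2.35 ppm HOCl: 2.35 / 0.2403 = 9.781 ppm.
FC to add: 9.781 − 0.8 = 8.981 mg/L as Cl₂.
Cl₂ equivalent: 8.981 mg/L × 2,050,000 L = 18,410 g.
Product at 73.9% available Cl: 18,410 / 0.739 = 24,910 g.

24.9 kg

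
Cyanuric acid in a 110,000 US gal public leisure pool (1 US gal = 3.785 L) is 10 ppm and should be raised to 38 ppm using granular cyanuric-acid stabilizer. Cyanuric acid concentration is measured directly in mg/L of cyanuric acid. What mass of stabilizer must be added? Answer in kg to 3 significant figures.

11.7 kg

Volume: 110,000 US gal × 3.785 L/gal = 416,350 L.
CYA to add: (38 − 10) = 28 mg/L × 416,350 L = 11,660 g cyanuric acid.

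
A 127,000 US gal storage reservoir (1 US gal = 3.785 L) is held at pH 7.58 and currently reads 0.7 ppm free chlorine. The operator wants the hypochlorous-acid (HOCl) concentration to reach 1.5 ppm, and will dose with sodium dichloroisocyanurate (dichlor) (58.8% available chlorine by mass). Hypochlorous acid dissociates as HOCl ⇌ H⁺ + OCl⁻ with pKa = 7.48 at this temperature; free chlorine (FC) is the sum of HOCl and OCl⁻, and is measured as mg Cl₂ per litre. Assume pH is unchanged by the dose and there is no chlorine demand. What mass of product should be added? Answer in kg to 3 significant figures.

2.20 kg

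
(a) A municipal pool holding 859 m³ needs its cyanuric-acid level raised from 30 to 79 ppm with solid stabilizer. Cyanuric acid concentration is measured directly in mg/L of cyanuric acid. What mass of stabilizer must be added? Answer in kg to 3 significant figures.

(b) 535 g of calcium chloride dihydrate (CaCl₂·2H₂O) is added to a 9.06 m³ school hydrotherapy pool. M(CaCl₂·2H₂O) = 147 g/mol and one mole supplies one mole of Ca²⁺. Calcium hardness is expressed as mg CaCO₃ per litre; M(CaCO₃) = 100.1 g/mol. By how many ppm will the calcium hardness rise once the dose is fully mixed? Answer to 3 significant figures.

(a) Volume: 859 m³ = 859,000 L.
(a) CYA to add: (79 − 30) = 49 mg/L × 859,000 L = 42,090 g cyanuric acid.

(b) Volume: 9.06 m³ = 9,060 L.
(b) Moles of Ca²⁺: 535 g ÷ 147 g/mol = 3.639 mol.
(b) As CaCO₃: 3.639 mol × 100.1 g/mol = 364.3 g.
(b) Rise: 364.3 g / 9,060 L × 1000 = 40.21 mg/L.

(a) 42.1 kg; (b) 40.2 ppm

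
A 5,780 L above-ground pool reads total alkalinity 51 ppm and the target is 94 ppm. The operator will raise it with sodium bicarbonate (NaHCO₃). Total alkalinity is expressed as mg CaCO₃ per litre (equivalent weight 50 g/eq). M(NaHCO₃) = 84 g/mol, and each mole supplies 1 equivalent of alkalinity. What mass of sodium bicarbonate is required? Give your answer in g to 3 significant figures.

Alkalinity to add: (94 − 51) = 43 mg/L as CaCO₃ × 5,780 L = 248.5 g as CaCO₃.
Equivalents: 248.5 g ÷ 50 g/eq = 4.971 eq.
NaHCO₃ supplies 1 eq per mole → 4.971 mol.
Mass: 4.971 mol × 84 g/mol = 417.5 g.

418 g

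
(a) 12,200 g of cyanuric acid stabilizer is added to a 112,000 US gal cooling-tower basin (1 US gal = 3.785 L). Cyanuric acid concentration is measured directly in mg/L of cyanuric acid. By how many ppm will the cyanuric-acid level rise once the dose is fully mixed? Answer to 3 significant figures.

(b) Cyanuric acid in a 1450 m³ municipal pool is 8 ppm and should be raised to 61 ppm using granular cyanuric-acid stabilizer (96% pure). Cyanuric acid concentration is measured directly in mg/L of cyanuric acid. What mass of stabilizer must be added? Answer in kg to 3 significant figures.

(a) 28.8 ppm; (b) 80.1 kg

(a) Volume: 112,000 US gal × 3.785 L/gal = 423,920 L.
(a) Rise: 12,200 g / 423,920 L × 1000 = 28.78 mg/L.

(b) Volume: 1450 m³ = 1,450,000 L.
(b) CYA to add: (61 − 8) = 53 mg/L × 1,450,000 L = 76,850 g cyanuric acid.
(b) At 96% purity: 76,850 / 0.96 = 80,050 g product.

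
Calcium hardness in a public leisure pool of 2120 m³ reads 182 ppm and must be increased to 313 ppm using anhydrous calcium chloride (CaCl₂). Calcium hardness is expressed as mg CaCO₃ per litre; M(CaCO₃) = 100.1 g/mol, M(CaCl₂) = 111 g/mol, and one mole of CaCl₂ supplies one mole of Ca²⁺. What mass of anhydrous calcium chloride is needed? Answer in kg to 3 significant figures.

Volume: 2120 m³ = 2,120,000 L.
Hardness to add: (313 − 182) = 131 mg/L as CaCO₃ × 2,120,000 L = 277,700 g as CaCO₃.
Moles of Ca²⁺ (1 mol Ca²⁺ ≡ 1 mol CaCO₃): 277,700 / 100.1 g/mol = 2774 mol.
Mass of CaCl₂: 2774 × 111 = 308,000 g.

308 kg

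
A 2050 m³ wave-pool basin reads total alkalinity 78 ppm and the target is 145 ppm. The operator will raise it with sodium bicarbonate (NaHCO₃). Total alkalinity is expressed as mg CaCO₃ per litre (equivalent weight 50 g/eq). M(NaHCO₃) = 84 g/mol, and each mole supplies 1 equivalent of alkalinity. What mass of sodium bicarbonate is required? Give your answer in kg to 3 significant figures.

Volume: 2050 m³ = 2,050,000 L.
Alkalinity to add: (145 − 78) = 67 mg/L as CaCO₃ × 2,050,000 L = 137,400 g as CaCO₃.
Equivalents: 137,400 g ÷ 50 g/eq = 2747 eq.
NaHCO₃ supplies 1 eq per mole → 2747 mol.
Mass: 2747 mol × 84 g/mol = 230,700 g.

231 kg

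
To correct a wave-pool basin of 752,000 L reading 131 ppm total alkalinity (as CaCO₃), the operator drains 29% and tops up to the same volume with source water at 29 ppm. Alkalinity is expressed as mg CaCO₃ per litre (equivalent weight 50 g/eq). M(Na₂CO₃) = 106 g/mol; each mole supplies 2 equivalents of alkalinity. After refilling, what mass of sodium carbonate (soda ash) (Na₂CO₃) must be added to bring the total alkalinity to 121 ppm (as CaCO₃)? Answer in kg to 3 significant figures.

After draining 29% and refilling: 131 × 0.71 + 29 × 0.29 = 101.42 ppm.
Deficit to target: 121 − 101.42 = 19.58 mg/L.
As CaCO₃: 19.58 mg/L × 752,000 L = 14,720 g; ÷ 50 g/eq ÷ 2 = 147.2 mol Na₂CO₃.
Mass: 147.2 × 106 = 15,610 g.

15.6 kg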